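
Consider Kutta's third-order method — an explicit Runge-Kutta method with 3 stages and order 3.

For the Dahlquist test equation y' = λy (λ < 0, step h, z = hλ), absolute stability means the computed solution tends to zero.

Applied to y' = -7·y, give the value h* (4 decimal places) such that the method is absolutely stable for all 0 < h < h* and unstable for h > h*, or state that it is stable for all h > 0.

(-2.5127,0); λ=-7 ⇒ h* = 0.3590.

With y'=λy (z=hλ):
  order 3, 3-stage ⇒ R(z)=1+z+z^2/2+z^3/6
  (e.g. R(-0.79)=0.43988, |R|=0.43988)

Boundary: |R(x)|=1, x<0.
x=-0.79: |R|=0.4399
|R(-2.49)|=0.9630 |R(-2.28)|=0.6562 |R(-1.54)|=0.0371
Bisect:
  x_lo=-3.0854 |R|=2.2208  x_hi=-0.1244 |R|=0.8830
  mid=-1.60488 |R|=0.00599 →hi
  mid=-2.34512 |R|=0.74487 →hi
  mid=-2.71525 |R|=1.36535 →lo
  mid=-2.53019 |R|=1.02891 →lo
  mid=-2.43766 |R|=0.88073 →hi
  mid=-2.48392 |R|=0.95323 →hi
  mid=-2.50705 |R|=0.99066 →hi
  mid=-2.51862 |R|=1.00968 →lo
  mid=-2.51284 |R|=1.00015 →lo
  mid=-2.50994 |R|=0.99540 →hi
  ...
  [-2.51284,-2.51266] ⇒ x*=-2.5127
Stable set (-2.5127, 0).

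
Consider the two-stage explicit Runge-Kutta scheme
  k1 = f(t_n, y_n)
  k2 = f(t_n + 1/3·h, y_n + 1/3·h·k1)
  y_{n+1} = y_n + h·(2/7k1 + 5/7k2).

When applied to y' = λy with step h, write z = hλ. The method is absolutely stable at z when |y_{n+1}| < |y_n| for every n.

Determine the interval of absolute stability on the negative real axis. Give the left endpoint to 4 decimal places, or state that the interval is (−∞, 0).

(-4.2000, 0).

Test eqn y'=λy, z=hλ:
  k1=λy_n ⇒ h·k1=z·y_n;  k2=λ(1+1/3z)y_n ⇒ h·k2=z(1+1/3z)y_n
  y_{n+1}/y_n = 1 + 2/7z + 5/7z(1+1/3z) = 1 + z + 5/21z²
  ⇒ R(z) = 1 + z + 5/21z².

Solve |R(x)|<1 on ℝ⁻.
x=-0.93: |R|=0.2759
R=1: x+5/21x²=0 ⇒ x=−21/5=-4.2000; min R=1−1/(4·5/21)=-0.0500>−1
Confirm numerically:
  x=-4.016: |R|=0.82406 <1
  x=-3.562: |R|=0.45892 <1
  x=-3.073: |R|=0.17541 <1
  x=-3.058: |R|=0.16852 <1
  x=-4.767: |R|=1.64355 >1
  x=-4.240: |R|=1.04038 >1
Interval (-4.2000, 0).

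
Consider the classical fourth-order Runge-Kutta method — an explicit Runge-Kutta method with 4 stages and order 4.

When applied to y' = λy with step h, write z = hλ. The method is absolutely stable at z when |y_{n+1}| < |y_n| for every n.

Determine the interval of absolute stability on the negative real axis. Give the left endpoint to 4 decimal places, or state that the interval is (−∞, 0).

With y'=λy (z=hλ):
  order 4, 4-stage ⇒ R(z)=1+z+z^2/2+z^3/6+z^4/24
  (e.g. R(-1.04)=0.36207, |R|=0.36207)

Find x<0 with |R(x)|<1.
x=-1.04: |R|=0.3621
|R(-3.03)|=1.4361 |R(-2.26)|=0.4569 |R(-1.91)|=0.3073
Bisect:
  x_lo=-3.2439 |R|=1.9421  x_hi=-0.2582 |R|=0.7725
  mid=-1.75102 |R|=0.27892 →hi
  mid=-2.49745 |R|=0.64595 →hi
  mid=-2.87067 |R|=1.13653 →lo
  mid=-2.68406 |R|=0.85780 →hi
  mid=-2.77736 |R|=0.98811 →hi
  mid=-2.82402 |R|=1.05997 →lo
  mid=-2.80069 |R|=1.02346 →lo
  mid=-2.78903 |R|=1.00564 →lo
  ...
  [-2.78538,-2.78520] ⇒ x*=-2.7853
So |R|<1 on (-2.7853, 0).

(-2.7853, 0).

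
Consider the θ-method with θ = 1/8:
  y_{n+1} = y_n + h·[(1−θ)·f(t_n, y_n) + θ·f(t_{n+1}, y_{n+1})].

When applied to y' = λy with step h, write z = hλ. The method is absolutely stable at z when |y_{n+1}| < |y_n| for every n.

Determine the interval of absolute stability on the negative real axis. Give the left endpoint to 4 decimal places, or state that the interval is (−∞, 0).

z∈(-2.6667,0).

Test eqn y'=λy, z=hλ:
  y_{n+1} = y_n + z·[7/8·y_n + 1/8·y_{n+1}] ⇒ (1 − 1/8z)y_{n+1} = (1 + 7/8z)y_n
  so R(z) = (1 + 7/8z)/(1 − 1/8z).

Solve |R(x)|<1 on ℝ⁻.
x=-1.23: |R|=0.0661
R=−1: 1+7/8x = −1+1/8x ⇒ -3/4x=2 ⇒ x=2/(-3/4)=-2.6667
Confirm numerically:
  x=-2.235: |R|=0.74695 <1
  x=-1.692: |R|=0.39662 <1
  x=-1.494: |R|=0.25890 <1
  x=-3.201: |R|=1.28622 >1
  x=-2.779: |R|=1.06253 >1
  x=-2.688: |R|=1.01198 >1
So |R|<1 on (-2.6667, 0).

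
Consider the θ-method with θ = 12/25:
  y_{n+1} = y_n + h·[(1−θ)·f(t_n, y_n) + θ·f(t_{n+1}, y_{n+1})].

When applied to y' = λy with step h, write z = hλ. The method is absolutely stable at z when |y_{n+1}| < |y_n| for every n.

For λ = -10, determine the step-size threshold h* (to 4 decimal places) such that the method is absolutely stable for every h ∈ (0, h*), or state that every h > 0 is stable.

With y'=λy (z=hλ):
  y_{n+1} = y_n + z·[13/25·y_n + 12/25·y_{n+1}] ⇒ (1 − 12/25z)y_{n+1} = (1 + 13/25z)y_n
  ⇒ R(z) = (1 + 13/25z)/(1 − 12/25z).

Need |R(x)|<1, x<0.
x=-1.03: |R|=0.3108
R=−1: 1+13/25x = −1+12/25x ⇒ -1/25x=2 ⇒ x=2/(-1/25)=-50.0000
Confirm numerically:
  x=-37.352: |R|=0.97327 <1
  x=-22.948: |R|=0.90994 <1
  x=-20.578: |R|=0.89181 <1
  x=-50.438: |R|=1.00069 >1
  x=-50.200: |R|=1.00032 >1
So |R|<1 on (-50.0000, 0).

(-50.0000,0); λ=-10 ⇒ h* = (50)/10 = 5.0000.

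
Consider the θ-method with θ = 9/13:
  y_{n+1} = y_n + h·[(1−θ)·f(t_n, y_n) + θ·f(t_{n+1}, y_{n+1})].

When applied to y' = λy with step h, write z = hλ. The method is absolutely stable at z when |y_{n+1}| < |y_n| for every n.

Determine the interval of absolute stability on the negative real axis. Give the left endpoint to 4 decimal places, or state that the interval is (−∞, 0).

With y'=λy (z=hλ):
  y_{n+1} = y_n + z·[4/13·y_n + 9/13·y_{n+1}] ⇒ (1 − 9/13z)y_{n+1} = (1 + 4/13z)y_n
  R(z) = (1 + 4/13z)/(1 − 9/13z).

Find x<0 with |R(x)|<1.
x=-0.46: |R|=0.6511
x=-2: |R|=0.1613
x=-10: |R|=0.2621
x=-100: |R|=0.4239
θ=9/13≥1/2 ⇒ |1+4/13x|<|1−9/13x| ∀x<0 ⇒ interval (−∞,0).

unbounded; (−∞, 0).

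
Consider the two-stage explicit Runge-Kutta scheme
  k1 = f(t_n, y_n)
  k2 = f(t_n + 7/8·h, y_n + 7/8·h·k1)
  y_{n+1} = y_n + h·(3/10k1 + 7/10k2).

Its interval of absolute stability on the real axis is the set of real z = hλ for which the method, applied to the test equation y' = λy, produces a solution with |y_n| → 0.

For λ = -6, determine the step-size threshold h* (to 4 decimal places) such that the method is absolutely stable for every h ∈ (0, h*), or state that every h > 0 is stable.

On y'=λy, z=hλ:
  k1=λy_n ⇒ h·k1=z·y_n;  k2=λ(1+7/8z)y_n ⇒ h·k2=z(1+7/8z)y_n
  y_{n+1}/y_n = 1 + 3/10z + 7/10z(1+7/8z) = 1 + z + 49/80z²
  R(z) = 1 + z + 49/80z².

Solve |R(x)|<1 on ℝ⁻.
x=-1.63: |R|=0.9974
R=1: x+49/80x²=0 ⇒ x=−80/49=-1.6327; min R=1−1/(4·49/80)=0.5918>−1
Confirm numerically:
  x=-1.518: |R|=0.89340 <1
  x=-1.378: |R|=0.78507 <1
  x=-1.100: |R|=0.64113 <1
  x=-2.010: |R|=1.46456 >1
  x=-1.690: |R|=1.05936 >1
  x=-1.680: |R|=1.04872 >1
Interval (-1.6327, 0).

(-1.6327,0); λ=-6 ⇒ h* = (80/49)/6 = 0.2721.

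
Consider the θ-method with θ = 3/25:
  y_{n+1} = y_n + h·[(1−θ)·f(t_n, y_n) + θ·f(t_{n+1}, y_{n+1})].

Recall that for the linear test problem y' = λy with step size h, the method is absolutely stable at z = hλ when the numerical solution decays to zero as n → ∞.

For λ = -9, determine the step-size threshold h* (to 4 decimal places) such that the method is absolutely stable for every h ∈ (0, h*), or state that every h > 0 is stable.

(-2.6316,0); λ=-9 ⇒ h* = (50/19)/9 = 0.2924.

With y'=λy (z=hλ):
  y_{n+1} = y_n + z·[22/25·y_n + 3/25·y_{n+1}] ⇒ (1 − 3/25z)y_{n+1} = (1 + 22/25z)y_n
  ⇒ R(z) = (1 + 22/25z)/(1 − 3/25z).

Find x<0 with |R(x)|<1.
x=-0.39: |R|=0.6274
R=−1: 1+22/25x = −1+3/25x ⇒ -19/25x=2 ⇒ x=2/(-19/25)=-2.6316
Confirm numerically:
  x=-2.294: |R|=0.79882 <1
  x=-1.688: |R|=0.40367 <1
  x=-1.166: |R|=0.02288 <1
  x=-2.877: |R|=1.13865 >1
  x=-2.843: |R|=1.11981 >1
  x=-2.666: |R|=1.01982 >1
Interval (-2.6316, 0).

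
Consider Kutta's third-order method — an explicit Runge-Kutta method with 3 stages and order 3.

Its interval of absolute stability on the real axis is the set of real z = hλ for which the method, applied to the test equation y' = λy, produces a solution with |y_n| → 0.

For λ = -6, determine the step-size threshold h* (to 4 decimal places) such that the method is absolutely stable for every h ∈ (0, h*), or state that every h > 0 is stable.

(-2.5127,0); λ=-6 ⇒ h* = 0.4188.

On y'=λy, z=hλ:
  order 3, 3-stage ⇒ R(z)=1+z+z^2/2+z^3/6
  (e.g. R(-1.62)=-0.01639, |R|=0.01639)

Find x<0 with |R(x)|<1.
x=-1.62: |R|=0.0164
|R(-1.35)|=0.1512 |R(-1.12)|=0.2730 |R(-0.58)|=0.5557
Bisect:
  x_lo=-3.2822 |R|=2.7890  x_hi=-0.1048 |R|=0.9005
  mid=-1.69352 |R|=0.06902 →hi
  mid=-2.48788 |R|=0.95958 →hi
  mid=-2.88506 |R|=1.72561 →lo
  mid=-2.68647 |R|=1.30934 →lo
  mid=-2.58717 |R|=1.12663 →lo
  mid=-2.53753 |R|=1.04121 →lo
  mid=-2.51270 |R|=0.99993 →hi
  mid=-2.52511 |R|=1.02045 →lo
  mid=-2.51891 |R|=1.01016 →lo
  ...
  [-2.51290,-2.51270] ⇒ x*=-2.5127
So |R|<1 on (-2.5127, 0).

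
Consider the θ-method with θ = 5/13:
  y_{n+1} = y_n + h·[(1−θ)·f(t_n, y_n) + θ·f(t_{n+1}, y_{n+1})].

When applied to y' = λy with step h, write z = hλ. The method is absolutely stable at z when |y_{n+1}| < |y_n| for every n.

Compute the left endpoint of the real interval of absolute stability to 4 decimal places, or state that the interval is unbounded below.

left endpoint -8.6667.

Test eqn y'=λy, z=hλ:
  y_{n+1} = y_n + z·[8/13·y_n + 5/13·y_{n+1}] ⇒ (1 − 5/13z)y_{n+1} = (1 + 8/13z)y_n
  so R(z) = (1 + 8/13z)/(1 − 5/13z).

Find x<0 with |R(x)|<1.
x=-1.02: |R|=0.2674
R=−1: 1+8/13x = −1+5/13x ⇒ -3/13x=2 ⇒ x=2/(-3/13)=-8.6667
Confirm numerically:
  x=-6.385: |R|=0.84763 <1
  x=-6.107: |R|=0.82361 <1
  x=-3.500: |R|=0.49180 <1
  x=-8.736: |R|=1.00367 >1
  x=-8.689: |R|=1.00119 >1
Interval (-8.6667, 0).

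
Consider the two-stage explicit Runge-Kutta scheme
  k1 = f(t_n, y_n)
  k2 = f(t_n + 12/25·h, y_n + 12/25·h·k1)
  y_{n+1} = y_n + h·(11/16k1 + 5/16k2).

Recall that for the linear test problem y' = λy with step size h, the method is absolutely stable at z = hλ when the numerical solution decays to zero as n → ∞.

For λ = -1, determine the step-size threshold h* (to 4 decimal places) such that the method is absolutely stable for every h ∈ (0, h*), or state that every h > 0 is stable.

Set f=λy, z=hλ:
  k1=λy_n ⇒ h·k1=z·y_n;  k2=λ(1+12/25z)y_n ⇒ h·k2=z(1+12/25z)y_n
  y_{n+1}/y_n = 1 + 11/16z + 5/16z(1+12/25z) = 1 + z + 3/20z²
  so R(z) = 1 + z + 3/20z².

Need |R(x)|<1, x<0.
x=-1.65: |R|=0.2416
R=1: x+3/20x²=0 ⇒ x=−20/3=-6.6667; min R=1−1/(4·3/20)=-0.6667>−1
Confirm numerically:
  x=-5.512: |R|=0.04532 <1
  x=-5.302: |R|=0.08532 <1
  x=-4.640: |R|=0.41056 <1
  x=-2.673: |R|=0.60126 <1
  x=-7.179: |R|=1.55171 >1
  x=-7.134: |R|=1.50009 >1
  x=-7.122: |R|=1.48643 >1
Stable set (-6.6667, 0).

(-6.6667,0); λ=-1 ⇒ h* = (20/3)/1 = 6.6667.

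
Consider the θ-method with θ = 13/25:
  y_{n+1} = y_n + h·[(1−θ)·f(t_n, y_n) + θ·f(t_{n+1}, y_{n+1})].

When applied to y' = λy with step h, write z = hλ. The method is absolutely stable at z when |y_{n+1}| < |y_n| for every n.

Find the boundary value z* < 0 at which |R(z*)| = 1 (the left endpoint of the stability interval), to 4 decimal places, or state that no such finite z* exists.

On y'=λy, z=hλ:
  y_{n+1} = y_n + z·[12/25·y_n + 13/25·y_{n+1}] ⇒ (1 − 13/25z)y_{n+1} = (1 + 12/25z)y_n
  R(z) = (1 + 12/25z)/(1 − 13/25z).

Find x<0 with |R(x)|<1.
x=-0.74: |R|=0.4656
x=-2: |R|=0.0196
x=-10: |R|=0.6129
x=-100: |R|=0.8868
θ=13/25≥1/2 ⇒ |1+12/25x|<|1−13/25x| ∀x<0 ⇒ interval (−∞,0).

(−∞, 0) — no finite endpoint.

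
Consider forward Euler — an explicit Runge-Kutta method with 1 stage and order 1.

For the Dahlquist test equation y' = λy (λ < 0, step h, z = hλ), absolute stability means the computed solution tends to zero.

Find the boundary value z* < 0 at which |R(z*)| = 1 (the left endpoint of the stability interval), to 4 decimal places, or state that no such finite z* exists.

Set f=λy, z=hλ:
  order 1, 1-stage ⇒ R(z)=1+z
  (e.g. R(-1.15)=-0.15000, |R|=0.15000)

Solve |R(x)|<1 on ℝ⁻.
x=-1.15: |R|=0.1500
|R(-1.92)|=0.9200 |R(-1.58)|=0.5800 |R(-1.5)|=0.5000
Bisect:
  x_lo=-2.6053 |R|=1.6053  x_hi=-0.1883 |R|=0.8117
  mid=-1.39682 |R|=0.39682 →hi
  mid=-2.00106 |R|=1.00106 →lo
  mid=-1.69894 |R|=0.69894 →hi
  mid=-1.85000 |R|=0.85000 →hi
  mid=-1.92553 |R|=0.92553 →hi
  mid=-1.96330 |R|=0.96330 →hi
  mid=-1.98218 |R|=0.98218 →hi
  ...
  [-2.00003,-1.99988] ⇒ x*=-2.0000
Interval (-2.0000, 0).

left endpoint -2.0000.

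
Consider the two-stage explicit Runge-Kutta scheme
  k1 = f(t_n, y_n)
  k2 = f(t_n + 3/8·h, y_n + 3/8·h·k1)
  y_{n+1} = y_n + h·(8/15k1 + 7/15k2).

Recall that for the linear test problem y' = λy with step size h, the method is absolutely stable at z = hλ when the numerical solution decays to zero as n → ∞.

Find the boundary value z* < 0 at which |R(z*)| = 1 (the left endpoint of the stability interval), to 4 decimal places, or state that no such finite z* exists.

z* = -5.7143.

Test eqn y'=λy, z=hλ:
  k1=λy_n ⇒ h·k1=z·y_n;  k2=λ(1+3/8z)y_n ⇒ h·k2=z(1+3/8z)y_n
  y_{n+1}/y_n = 1 + 8/15z + 7/15z(1+3/8z) = 1 + z + 7/40z²
  R(z) = 1 + z + 7/40z².

Solve |R(x)|<1 on ℝ⁻.
x=-0.34: |R|=0.6802
R=1: x+7/40x²=0 ⇒ x=−40/7=-5.7143; min R=1−1/(4·7/40)=-0.4286>−1
Confirm numerically:
  x=-4.545: |R|=0.06998 <1
  x=-4.212: |R|=0.10733 <1
  x=-3.425: |R|=0.37214 <1
  x=-6.104: |R|=1.41629 >1
  x=-5.999: |R|=1.29890 >1
  x=-5.740: |R|=1.02583 >1
Stable set (-5.7143, 0).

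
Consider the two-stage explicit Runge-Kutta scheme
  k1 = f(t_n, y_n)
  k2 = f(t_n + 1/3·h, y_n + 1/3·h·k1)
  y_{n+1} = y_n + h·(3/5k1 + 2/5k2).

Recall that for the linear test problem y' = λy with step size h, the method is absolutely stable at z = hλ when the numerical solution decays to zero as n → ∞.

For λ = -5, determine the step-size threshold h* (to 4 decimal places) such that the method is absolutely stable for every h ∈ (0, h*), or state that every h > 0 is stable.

(-7.5000,0); λ=-5 ⇒ h* = (15/2)/5 = 1.5000.

Set f=λy, z=hλ:
  k1=λy_n ⇒ h·k1=z·y_n;  k2=λ(1+1/3z)y_n ⇒ h·k2=z(1+1/3z)y_n
  y_{n+1}/y_n = 1 + 3/5z + 2/5z(1+1/3z) = 1 + z + 2/15z²
  so R(z) = 1 + z + 2/15z².

Boundary: |R(x)|=1, x<0.
x=-0.44: |R|=0.5858
R=1: x+2/15x²=0 ⇒ x=−15/2=-7.5000; min R=1−1/(4·2/15)=-0.8750>−1
Confirm numerically:
  x=-7.160: |R|=0.67541 <1
  x=-5.611: |R|=0.41322 <1
  x=-3.811: |R|=0.87450 <1
  x=-7.940: |R|=1.46581 >1
  x=-7.937: |R|=1.46246 >1
  x=-7.895: |R|=1.41580 >1
Stable set (-7.5000, 0).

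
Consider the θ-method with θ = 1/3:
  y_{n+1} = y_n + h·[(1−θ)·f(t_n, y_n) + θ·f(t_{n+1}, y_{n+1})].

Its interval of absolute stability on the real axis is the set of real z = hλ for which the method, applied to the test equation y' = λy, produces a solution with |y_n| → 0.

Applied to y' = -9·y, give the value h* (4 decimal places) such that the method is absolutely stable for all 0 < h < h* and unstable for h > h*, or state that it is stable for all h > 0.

(-6.0000,0); λ=-9 ⇒ h* = (6)/9 = 0.6667.

Test eqn y'=λy, z=hλ:
  y_{n+1} = y_n + z·[2/3·y_n + 1/3·y_{n+1}] ⇒ (1 − 1/3z)y_{n+1} = (1 + 2/3z)y_n
  Hence R(z) = (1 + 2/3z)/(1 − 1/3z).

Find x<0 with |R(x)|<1.
x=-1.18: |R|=0.1531
R=−1: 1+2/3x = −1+1/3x ⇒ -1/3x=2 ⇒ x=2/(-1/3)=-6.0000
Confirm numerically:
  x=-5.329: |R|=0.91944 <1
  x=-3.933: |R|=0.70186 <1
  x=-3.770: |R|=0.67061 <1
  x=-2.986: |R|=0.49649 <1
  x=-6.569: |R|=1.05946 >1
  x=-6.224: |R|=1.02428 >1
  x=-6.167: |R|=1.01822 >1
So |R|<1 on (-6.0000, 0).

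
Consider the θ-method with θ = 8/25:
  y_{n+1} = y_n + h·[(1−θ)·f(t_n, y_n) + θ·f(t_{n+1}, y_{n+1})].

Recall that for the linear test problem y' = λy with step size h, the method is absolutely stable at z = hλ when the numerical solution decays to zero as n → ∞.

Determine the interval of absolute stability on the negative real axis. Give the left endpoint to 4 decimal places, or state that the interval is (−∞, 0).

Set f=λy, z=hλ:
  y_{n+1} = y_n + z·[17/25·y_n + 8/25·y_{n+1}] ⇒ (1 − 8/25z)y_{n+1} = (1 + 17/25z)y_n
  ⇒ R(z) = (1 + 17/25z)/(1 − 8/25z).

Solve |R(x)|<1 on ℝ⁻.
x=-0.86: |R|=0.3256
R=−1: 1+17/25x = −1+8/25x ⇒ -9/25x=2 ⇒ x=2/(-9/25)=-5.5556
Confirm numerically:
  x=-5.077: |R|=0.93436 <1
  x=-4.460: |R|=0.83751 <1
  x=-4.077: |R|=0.76904 <1
  x=-3.763: |R|=0.70723 <1
  x=-6.050: |R|=1.06063 >1
  x=-5.708: |R|=1.01942 >1
  x=-5.621: |R|=1.00842 >1
Interval (-5.5556, 0).

z∈(-5.5556,0).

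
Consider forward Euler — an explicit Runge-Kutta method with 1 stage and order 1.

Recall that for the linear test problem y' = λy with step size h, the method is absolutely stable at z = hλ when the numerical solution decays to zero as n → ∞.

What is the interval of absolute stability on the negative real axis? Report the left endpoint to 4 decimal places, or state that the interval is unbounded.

(-2.0000, 0).

With y'=λy (z=hλ):
  order 1, 1-stage ⇒ R(z)=1+z
  (e.g. R(-0.39)=0.61000, |R|=0.61000)

Find x<0 with |R(x)|<1.
x=-0.39: |R|=0.6100
|R(-2.17)|=1.1700 |R(-1.81)|=0.8100 |R(-1.23)|=0.2300
Bisect:
  x_lo=-2.7424 |R|=1.7424  x_hi=-0.0859 |R|=0.9141
  mid=-1.41420 |R|=0.41420 →hi
  mid=-2.07832 |R|=1.07832 →lo
  mid=-1.74626 |R|=0.74626 →hi
  mid=-1.91229 |R|=0.91229 →hi
  mid=-1.99530 |R|=0.99530 →hi
  mid=-2.03681 |R|=1.03681 →lo
  mid=-2.01606 |R|=1.01606 →lo
  mid=-2.00568 |R|=1.00568 →lo
  ...
  [-2.00001,-1.99984] ⇒ x*=-2.0000
Stable set (-2.0000, 0).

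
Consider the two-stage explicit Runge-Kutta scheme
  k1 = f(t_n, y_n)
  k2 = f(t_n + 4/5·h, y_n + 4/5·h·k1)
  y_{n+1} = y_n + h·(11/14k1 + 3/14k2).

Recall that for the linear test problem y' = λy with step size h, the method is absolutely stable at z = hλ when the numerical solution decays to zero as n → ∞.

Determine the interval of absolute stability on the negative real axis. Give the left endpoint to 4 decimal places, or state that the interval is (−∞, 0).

(-5.8333, 0).

On y'=λy, z=hλ:
  k1=λy_n ⇒ h·k1=z·y_n;  k2=λ(1+4/5z)y_n ⇒ h·k2=z(1+4/5z)y_n
  y_{n+1}/y_n = 1 + 11/14z + 3/14z(1+4/5z) = 1 + z + 6/35z²
  ⇒ R(z) = 1 + z + 6/35z².

Solve |R(x)|<1 on ℝ⁻.
x=-0.42: |R|=0.6102
R=1: x+6/35x²=0 ⇒ x=−35/6=-5.8333; min R=1−1/(4·6/35)=-0.4583>−1
Confirm numerically:
  x=-5.779: |R|=0.94617 <1
  x=-4.508: |R|=0.02422 <1
  x=-3.903: |R|=0.29156 <1
  x=-6.225: |R|=1.41796 >1
  x=-5.921: |R|=1.08898 >1
Interval (-5.8333, 0).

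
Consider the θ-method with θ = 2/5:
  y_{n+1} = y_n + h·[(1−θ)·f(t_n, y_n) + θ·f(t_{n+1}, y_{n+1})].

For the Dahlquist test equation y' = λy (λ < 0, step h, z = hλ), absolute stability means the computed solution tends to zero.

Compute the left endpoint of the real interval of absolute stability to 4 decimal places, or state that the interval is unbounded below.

With y'=λy (z=hλ):
  y_{n+1} = y_n + z·[3/5·y_n + 2/5·y_{n+1}] ⇒ (1 − 2/5z)y_{n+1} = (1 + 3/5z)y_n
  so R(z) = (1 + 3/5z)/(1 − 2/5z).

Find x<0 with |R(x)|<1.
x=-1.73: |R|=0.0225
R=−1: 1+3/5x = −1+2/5x ⇒ -1/5x=2 ⇒ x=2/(-1/5)=-10.0000
Confirm numerically:
  x=-9.619: |R|=0.98428 <1
  x=-8.521: |R|=0.93290 <1
  x=-8.364: |R|=0.92471 <1
  x=-7.147: |R|=0.85213 <1
  x=-10.578: |R|=1.02210 >1
  x=-10.546: |R|=1.02093 >1
  x=-10.135: |R|=1.00534 >1
So |R|<1 on (-10.0000, 0).

z* = -10.0000.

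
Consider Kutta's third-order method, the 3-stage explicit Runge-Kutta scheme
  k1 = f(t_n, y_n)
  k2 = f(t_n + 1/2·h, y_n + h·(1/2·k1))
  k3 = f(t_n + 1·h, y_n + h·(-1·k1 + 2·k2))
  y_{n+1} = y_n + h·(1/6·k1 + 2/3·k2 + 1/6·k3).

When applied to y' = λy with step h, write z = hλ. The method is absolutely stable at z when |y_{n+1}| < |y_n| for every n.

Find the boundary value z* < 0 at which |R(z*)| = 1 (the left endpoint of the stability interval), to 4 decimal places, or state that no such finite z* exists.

z* = -2.5127.

On y'=λy, z=hλ:
  order 3, 3-stage ⇒ R(z)=1+z+z^2/2+z^3/6
  (e.g. R(-1.61)=-0.00950, |R|=0.00950)

Find x<0 with |R(x)|<1.
x=-1.61: |R|=0.0095
|R(-1.86)|=0.2027 |R(-1.2)|=0.2320 |R(-0.59)|=0.5498
Bisect:
  x_lo=-3.0448 |R|=2.1141  x_hi=-0.3962 |R|=0.6719
  mid=-1.72052 |R|=0.08927 →hi
  mid=-2.38267 |R|=0.79856 →hi
  mid=-2.71375 |R|=1.36240 →lo
  mid=-2.54821 |R|=1.05927 →lo
  mid=-2.46544 |R|=0.92390 →hi
  mid=-2.50682 |R|=0.99029 →hi
  mid=-2.52752 |R|=1.02445 →lo
  mid=-2.51717 |R|=1.00729 →lo
  mid=-2.51200 |R|=0.99877 →hi
  ...
  [-2.51281,-2.51264] ⇒ x*=-2.5127
So |R|<1 on (-2.5127, 0).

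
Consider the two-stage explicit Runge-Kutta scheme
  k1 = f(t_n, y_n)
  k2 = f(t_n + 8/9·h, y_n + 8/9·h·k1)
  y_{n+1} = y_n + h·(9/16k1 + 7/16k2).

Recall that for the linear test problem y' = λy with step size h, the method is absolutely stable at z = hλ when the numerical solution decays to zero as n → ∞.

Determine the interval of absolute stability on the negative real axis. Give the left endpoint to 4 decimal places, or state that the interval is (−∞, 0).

(-2.5714, 0).

With y'=λy (z=hλ):
  k1=λy_n ⇒ h·k1=z·y_n;  k2=λ(1+8/9z)y_n ⇒ h·k2=z(1+8/9z)y_n
  y_{n+1}/y_n = 1 + 9/16z + 7/16z(1+8/9z) = 1 + z + 7/18z²
  R(z) = 1 + z + 7/18z².

Boundary: |R(x)|=1, x<0.
x=-0.82: |R|=0.4415
R=1: x+7/18x²=0 ⇒ x=−18/7=-2.5714; min R=1−1/(4·7/18)=0.3571>−1
Confirm numerically:
  x=-2.427: |R|=0.86368 <1
  x=-1.573: |R|=0.38924 <1
  x=-1.292: |R|=0.35716 <1
  x=-2.995: |R|=1.49334 >1
  x=-2.738: |R|=1.17736 >1
Interval (-2.5714, 0).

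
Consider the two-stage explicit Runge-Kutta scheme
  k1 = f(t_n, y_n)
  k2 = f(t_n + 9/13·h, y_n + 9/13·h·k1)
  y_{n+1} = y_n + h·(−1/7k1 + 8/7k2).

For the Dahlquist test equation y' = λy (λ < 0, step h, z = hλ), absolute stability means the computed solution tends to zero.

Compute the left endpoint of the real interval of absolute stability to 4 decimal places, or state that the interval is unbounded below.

With y'=λy (z=hλ):
  k1=λy_n ⇒ h·k1=z·y_n;  k2=λ(1+9/13z)y_n ⇒ h·k2=z(1+9/13z)y_n
  y_{n+1}/y_n = 1 − 1/7z + 8/7z(1+9/13z) = 1 + z + 72/91z²
  ⇒ R(z) = 1 + z + 72/91z².

Find x<0 with |R(x)|<1.
x=-0.45: |R|=0.7102
R=1: x+72/91x²=0 ⇒ x=−91/72=-1.2639; min R=1−1/(4·72/91)=0.6840>−1
Confirm numerically:
  x=-1.083: |R|=0.84500 <1
  x=-0.737: |R|=0.69276 <1
  x=-0.718: |R|=0.68989 <1
  x=-0.710: |R|=0.68885 <1
  x=-1.836: |R|=1.83108 >1
  x=-1.737: |R|=1.65021 >1
  x=-1.351: |R|=1.09312 >1
Stable set (-1.2639, 0).

left endpoint -1.2639.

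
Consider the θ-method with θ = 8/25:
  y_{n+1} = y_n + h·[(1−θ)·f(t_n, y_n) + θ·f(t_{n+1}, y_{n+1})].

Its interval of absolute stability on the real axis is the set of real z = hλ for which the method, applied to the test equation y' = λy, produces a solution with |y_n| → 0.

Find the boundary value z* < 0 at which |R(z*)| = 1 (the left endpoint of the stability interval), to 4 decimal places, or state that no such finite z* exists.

Test eqn y'=λy, z=hλ:
  y_{n+1} = y_n + z·[17/25·y_n + 8/25·y_{n+1}] ⇒ (1 − 8/25z)y_{n+1} = (1 + 17/25z)y_n
  Hence R(z) = (1 + 17/25z)/(1 − 8/25z).

Need |R(x)|<1, x<0.
x=-1.14: |R|=0.1647
R=−1: 1+17/25x = −1+8/25x ⇒ -9/25x=2 ⇒ x=2/(-9/25)=-5.5556
Confirm numerically:
  x=-4.911: |R|=0.90977 <1
  x=-4.490: |R|=0.84258 <1
  x=-2.549: |R|=0.40388 <1
  x=-6.055: |R|=1.06121 >1
  x=-5.791: |R|=1.02971 >1
So |R|<1 on (-5.5556, 0).

left endpoint -5.5556.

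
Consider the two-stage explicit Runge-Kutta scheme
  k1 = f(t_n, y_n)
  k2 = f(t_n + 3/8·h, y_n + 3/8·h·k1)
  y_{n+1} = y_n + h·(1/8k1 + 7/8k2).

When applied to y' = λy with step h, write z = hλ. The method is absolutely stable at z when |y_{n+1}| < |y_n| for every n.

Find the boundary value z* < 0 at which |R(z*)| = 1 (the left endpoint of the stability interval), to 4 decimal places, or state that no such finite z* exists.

left endpoint -3.0476.

Test eqn y'=λy, z=hλ:
  k1=λy_n ⇒ h·k1=z·y_n;  k2=λ(1+3/8z)y_n ⇒ h·k2=z(1+3/8z)y_n
  y_{n+1}/y_n = 1 + 1/8z + 7/8z(1+3/8z) = 1 + z + 21/64z²
  R(z) = 1 + z + 21/64z².

Boundary: |R(x)|=1, x<0.
x=-1.45: |R|=0.2399
R=1: x+21/64x²=0 ⇒ x=−64/21=-3.0476; min R=1−1/(4·21/64)=0.2381>−1
Confirm numerically:
  x=-1.806: |R|=0.26422 <1
  x=-1.498: |R|=0.23831 <1
  x=-1.367: |R|=0.24616 <1
  x=-3.553: |R|=1.58919 >1
  x=-3.509: |R|=1.53123 >1
Interval (-3.0476, 0).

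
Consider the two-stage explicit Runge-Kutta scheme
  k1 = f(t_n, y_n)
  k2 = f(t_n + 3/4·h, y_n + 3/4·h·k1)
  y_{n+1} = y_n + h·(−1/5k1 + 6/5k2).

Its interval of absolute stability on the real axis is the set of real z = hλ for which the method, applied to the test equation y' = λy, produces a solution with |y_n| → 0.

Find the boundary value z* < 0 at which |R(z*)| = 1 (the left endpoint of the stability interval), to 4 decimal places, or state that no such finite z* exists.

left endpoint -1.1111.

Set f=λy, z=hλ:
  k1=λy_n ⇒ h·k1=z·y_n;  k2=λ(1+3/4z)y_n ⇒ h·k2=z(1+3/4z)y_n
  y_{n+1}/y_n = 1 − 1/5z + 6/5z(1+3/4z) = 1 + z + 9/10z²
  R(z) = 1 + z + 9/10z².

Boundary: |R(x)|=1, x<0.
x=-0.45: |R|=0.7323
R=1: x+9/10x²=0 ⇒ x=−10/9=-1.1111; min R=1−1/(4·9/10)=0.7222>−1
Confirm numerically:
  x=-0.999: |R|=0.89920 <1
  x=-0.954: |R|=0.86510 <1
  x=-0.879: |R|=0.81638 <1
  x=-0.782: |R|=0.76837 <1
  x=-1.476: |R|=1.48472 >1
  x=-1.244: |R|=1.14878 >1
Stable set (-1.1111, 0).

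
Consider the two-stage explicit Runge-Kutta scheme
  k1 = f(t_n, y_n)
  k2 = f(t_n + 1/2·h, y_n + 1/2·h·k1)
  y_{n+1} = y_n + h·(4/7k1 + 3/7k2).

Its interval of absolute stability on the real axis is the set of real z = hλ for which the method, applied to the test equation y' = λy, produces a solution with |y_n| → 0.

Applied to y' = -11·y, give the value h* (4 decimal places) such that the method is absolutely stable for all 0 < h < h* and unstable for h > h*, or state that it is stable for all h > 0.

Set f=λy, z=hλ:
  k1=λy_n ⇒ h·k1=z·y_n;  k2=λ(1+1/2z)y_n ⇒ h·k2=z(1+1/2z)y_n
  y_{n+1}/y_n = 1 + 4/7z + 3/7z(1+1/2z) = 1 + z + 3/14z²
  ⇒ R(z) = 1 + z + 3/14z².

Find x<0 with |R(x)|<1.
x=-1.18: |R|=0.1184
R=1: x+3/14x²=0 ⇒ x=−14/3=-4.6667; min R=1−1/(4·3/14)=-0.1667>−1
Confirm numerically:
  x=-4.161: |R|=0.54913 <1
  x=-2.104: |R|=0.15540 <1
  x=-1.916: |R|=0.12935 <1
  x=-5.177: |R|=1.56614 >1
  x=-5.094: |R|=1.46646 >1
  x=-4.842: |R|=1.18192 >1
Stable set (-4.6667, 0).

(-4.6667,0); λ=-11 ⇒ h* = (14/3)/11 = 0.4242.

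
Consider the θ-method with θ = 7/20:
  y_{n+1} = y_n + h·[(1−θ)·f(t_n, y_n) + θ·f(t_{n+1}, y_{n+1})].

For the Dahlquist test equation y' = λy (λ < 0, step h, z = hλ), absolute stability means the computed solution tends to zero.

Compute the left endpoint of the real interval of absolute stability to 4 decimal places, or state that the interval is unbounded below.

left endpoint -6.6667.

Test eqn y'=λy, z=hλ:
  y_{n+1} = y_n + z·[13/20·y_n + 7/20·y_{n+1}] ⇒ (1 − 7/20z)y_{n+1} = (1 + 13/20z)y_n
  Hence R(z) = (1 + 13/20z)/(1 − 7/20z).

Need |R(x)|<1, x<0.
x=-1.26: |R|=0.1256
R=−1: 1+13/20x = −1+7/20x ⇒ -3/10x=2 ⇒ x=2/(-3/10)=-6.6667
Confirm numerically:
  x=-6.073: |R|=0.94302 <1
  x=-5.551: |R|=0.88627 <1
  x=-4.543: |R|=0.75402 <1
  x=-4.030: |R|=0.67185 <1
  x=-7.205: |R|=1.04586 >1
  x=-6.790: |R|=1.01096 >1
Stable set (-6.6667, 0).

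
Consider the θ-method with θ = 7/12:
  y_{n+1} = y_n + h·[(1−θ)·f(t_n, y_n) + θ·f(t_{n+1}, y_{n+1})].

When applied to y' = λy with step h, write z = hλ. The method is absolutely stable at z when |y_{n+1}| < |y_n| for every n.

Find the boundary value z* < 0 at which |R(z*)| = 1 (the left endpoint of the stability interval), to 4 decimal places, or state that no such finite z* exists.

With y'=λy (z=hλ):
  y_{n+1} = y_n + z·[5/12·y_n + 7/12·y_{n+1}] ⇒ (1 − 7/12z)y_{n+1} = (1 + 5/12z)y_n
  R(z) = (1 + 5/12z)/(1 − 7/12z).

Boundary: |R(x)|=1, x<0.
x=-1.12: |R|=0.3226
x=-2: |R|=0.0769
x=-10: |R|=0.4634
x=-100: |R|=0.6854
θ=7/12≥1/2 ⇒ |1+5/12x|<|1−7/12x| ∀x<0 ⇒ stable on all of ℝ⁻.

interval (−∞, 0).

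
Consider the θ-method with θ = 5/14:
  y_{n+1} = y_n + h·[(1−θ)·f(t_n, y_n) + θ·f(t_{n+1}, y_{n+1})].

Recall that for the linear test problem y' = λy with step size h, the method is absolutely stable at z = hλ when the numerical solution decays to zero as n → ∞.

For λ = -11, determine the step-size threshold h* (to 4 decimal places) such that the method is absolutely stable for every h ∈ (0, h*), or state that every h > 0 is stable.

Test eqn y'=λy, z=hλ:
  y_{n+1} = y_n + z·[9/14·y_n + 5/14·y_{n+1}] ⇒ (1 − 5/14z)y_{n+1} = (1 + 9/14z)y_n
  so R(z) = (1 + 9/14z)/(1 − 5/14z).

Solve |R(x)|<1 on ℝ⁻.
x=-1.54: |R|=0.0065
R=−1: 1+9/14x = −1+5/14x ⇒ -2/7x=2 ⇒ x=2/(-2/7)=-7.0000
Confirm numerically:
  x=-4.187: |R|=0.67792 <1
  x=-4.119: |R|=0.66689 <1
  x=-3.451: |R|=0.54580 <1
  x=-7.546: |R|=1.04222 >1
  x=-7.096: |R|=1.00776 >1
So |R|<1 on (-7.0000, 0).

(-7.0000,0); λ=-11 ⇒ h* = (7)/11 = 0.6364.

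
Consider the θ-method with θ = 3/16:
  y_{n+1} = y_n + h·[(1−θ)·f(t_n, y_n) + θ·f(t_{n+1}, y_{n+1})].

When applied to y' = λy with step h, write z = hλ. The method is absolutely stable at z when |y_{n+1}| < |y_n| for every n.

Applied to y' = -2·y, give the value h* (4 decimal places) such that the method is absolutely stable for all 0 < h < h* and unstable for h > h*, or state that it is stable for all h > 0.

With y'=λy (z=hλ):
  y_{n+1} = y_n + z·[13/16·y_n + 3/16·y_{n+1}] ⇒ (1 − 3/16z)y_{n+1} = (1 + 13/16z)y_n
  ⇒ R(z) = (1 + 13/16z)/(1 − 3/16z).

Boundary: |R(x)|=1, x<0.
x=-0.43: |R|=0.6021
R=−1: 1+13/16x = −1+3/16x ⇒ -5/8x=2 ⇒ x=2/(-5/8)=-3.2000
Confirm numerically:
  x=-2.945: |R|=0.89732 <1
  x=-1.737: |R|=0.31026 <1
  x=-1.491: |R|=0.16524 <1
  x=-1.398: |R|=0.10766 <1
  x=-3.577: |R|=1.14103 >1
  x=-3.398: |R|=1.07559 >1
  x=-3.347: |R|=1.05645 >1
So |R|<1 on (-3.2000, 0).

(-3.2000,0); λ=-2 ⇒ h* = (16/5)/2 = 1.6000.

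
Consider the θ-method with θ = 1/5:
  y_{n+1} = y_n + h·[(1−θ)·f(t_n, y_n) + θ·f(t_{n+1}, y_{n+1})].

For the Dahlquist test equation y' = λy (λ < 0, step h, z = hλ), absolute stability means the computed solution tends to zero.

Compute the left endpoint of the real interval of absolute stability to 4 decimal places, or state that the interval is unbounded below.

On y'=λy, z=hλ:
  y_{n+1} = y_n + z·[4/5·y_n + 1/5·y_{n+1}] ⇒ (1 − 1/5z)y_{n+1} = (1 + 4/5z)y_n
  R(z) = (1 + 4/5z)/(1 − 1/5z).

Boundary: |R(x)|=1, x<0.
x=-0.73: |R|=0.3630
R=−1: 1+4/5x = −1+1/5x ⇒ -3/5x=2 ⇒ x=2/(-3/5)=-3.3333
Confirm numerically:
  x=-3.011: |R|=0.87929 <1
  x=-2.098: |R|=0.47788 <1
  x=-1.815: |R|=0.33162 <1
  x=-1.794: |R|=0.32028 <1
  x=-3.562: |R|=1.08012 >1
  x=-3.494: |R|=1.05675 >1
  x=-3.417: |R|=1.02982 >1
Interval (-3.3333, 0).

z* = -3.3333.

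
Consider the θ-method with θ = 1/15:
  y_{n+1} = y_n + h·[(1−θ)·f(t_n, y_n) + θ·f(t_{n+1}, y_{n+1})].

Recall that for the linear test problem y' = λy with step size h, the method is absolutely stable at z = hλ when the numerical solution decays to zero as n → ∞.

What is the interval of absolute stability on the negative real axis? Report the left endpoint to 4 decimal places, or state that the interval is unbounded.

Test eqn y'=λy, z=hλ:
  y_{n+1} = y_n + z·[14/15·y_n + 1/15·y_{n+1}] ⇒ (1 − 1/15z)y_{n+1} = (1 + 14/15z)y_n
  R(z) = (1 + 14/15z)/(1 − 1/15z).

Solve |R(x)|<1 on ℝ⁻.
x=-1.55: |R|=0.4048
R=−1: 1+14/15x = −1+1/15x ⇒ -13/15x=2 ⇒ x=2/(-13/15)=-2.3077
Confirm numerically:
  x=-1.812: |R|=0.61670 <1
  x=-1.420: |R|=0.29720 <1
  x=-0.988: |R|=0.07305 <1
  x=-2.838: |R|=1.38648 >1
  x=-2.453: |R|=1.10823 >1
So |R|<1 on (-2.3077, 0).

(-2.3077, 0).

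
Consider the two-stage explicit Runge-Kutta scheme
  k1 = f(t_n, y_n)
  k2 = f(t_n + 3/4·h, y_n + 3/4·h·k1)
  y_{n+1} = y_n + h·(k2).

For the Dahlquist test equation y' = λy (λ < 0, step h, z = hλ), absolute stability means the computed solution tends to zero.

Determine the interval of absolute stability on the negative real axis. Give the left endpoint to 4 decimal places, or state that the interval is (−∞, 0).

z∈(-1.3333,0).

With y'=λy (z=hλ):
  k1=λy_n ⇒ h·k1=z·y_n;  k2=λ(1+3/4z)y_n ⇒ h·k2=z(1+3/4z)y_n
  y_{n+1}/y_n = 1 + z(1+3/4z) = 1 + z + 3/4z²
  so R(z) = 1 + z + 3/4z².

Need |R(x)|<1, x<0.
x=-0.69: |R|=0.6671
R=1: x+3/4x²=0 ⇒ x=−4/3=-1.3333; min R=1−1/(4·3/4)=0.6667>−1
Confirm numerically:
  x=-1.229: |R|=0.90383 <1
  x=-1.075: |R|=0.79172 <1
  x=-1.005: |R|=0.75252 <1
  x=-1.928: |R|=1.85989 >1
  x=-1.673: |R|=1.42620 >1
  x=-1.469: |R|=1.14947 >1
Interval (-1.3333, 0).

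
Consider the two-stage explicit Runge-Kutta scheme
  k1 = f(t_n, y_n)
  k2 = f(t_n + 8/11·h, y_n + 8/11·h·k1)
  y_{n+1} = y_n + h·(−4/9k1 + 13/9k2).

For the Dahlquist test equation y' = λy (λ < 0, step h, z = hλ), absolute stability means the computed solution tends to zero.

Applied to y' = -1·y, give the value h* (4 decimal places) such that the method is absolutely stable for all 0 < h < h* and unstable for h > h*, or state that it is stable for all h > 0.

(-0.9519,0); λ=-1 ⇒ h* = (99/104)/1 = 0.9519.

Test eqn y'=λy, z=hλ:
  k1=λy_n ⇒ h·k1=z·y_n;  k2=λ(1+8/11z)y_n ⇒ h·k2=z(1+8/11z)y_n
  y_{n+1}/y_n = 1 − 4/9z + 13/9z(1+8/11z) = 1 + z + 104/99z²
  R(z) = 1 + z + 104/99z².

Need |R(x)|<1, x<0.
x=-0.46: |R|=0.7623
R=1: x+104/99x²=0 ⇒ x=−99/104=-0.9519; min R=1−1/(4·104/99)=0.7620>−1
Confirm numerically:
  x=-0.906: |R|=0.95629 <1
  x=-0.881: |R|=0.93436 <1
  x=-0.779: |R|=0.85849 <1
  x=-0.438: |R|=0.76353 <1
  x=-1.250: |R|=1.39141 >1
  x=-1.148: |R|=1.23646 >1
  x=-0.980: |R|=1.02891 >1
Interval (-0.9519, 0).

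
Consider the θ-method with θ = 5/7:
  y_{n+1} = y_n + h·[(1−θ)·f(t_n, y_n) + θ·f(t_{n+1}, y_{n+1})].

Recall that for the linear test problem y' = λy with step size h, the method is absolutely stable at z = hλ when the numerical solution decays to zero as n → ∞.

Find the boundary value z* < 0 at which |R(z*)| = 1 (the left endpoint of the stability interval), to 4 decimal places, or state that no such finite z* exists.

On y'=λy, z=hλ:
  y_{n+1} = y_n + z·[2/7·y_n + 5/7·y_{n+1}] ⇒ (1 − 5/7z)y_{n+1} = (1 + 2/7z)y_n
  so R(z) = (1 + 2/7z)/(1 − 5/7z).

Solve |R(x)|<1 on ℝ⁻.
x=-0.94: |R|=0.4376
x=-2: |R|=0.1765
x=-10: |R|=0.2281
x=-100: |R|=0.3807
θ=5/7≥1/2 ⇒ |1+2/7x|<|1−5/7x| ∀x<0 ⇒ unbounded interval.

interval (−∞, 0).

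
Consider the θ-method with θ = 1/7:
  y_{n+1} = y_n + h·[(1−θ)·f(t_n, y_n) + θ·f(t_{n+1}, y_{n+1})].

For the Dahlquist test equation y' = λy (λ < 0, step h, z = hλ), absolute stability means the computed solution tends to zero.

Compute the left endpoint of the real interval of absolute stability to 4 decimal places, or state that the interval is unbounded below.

On y'=λy, z=hλ:
  y_{n+1} = y_n + z·[6/7·y_n + 1/7·y_{n+1}] ⇒ (1 − 1/7z)y_{n+1} = (1 + 6/7z)y_n
  R(z) = (1 + 6/7z)/(1 − 1/7z).

Solve |R(x)|<1 on ℝ⁻.
x=-1.32: |R|=0.1106
R=−1: 1+6/7x = −1+1/7x ⇒ -5/7x=2 ⇒ x=2/(-5/7)=-2.8000
Confirm numerically:
  x=-2.562: |R|=0.87555 <1
  x=-2.551: |R|=0.86965 <1
  x=-2.403: |R|=0.78890 <1
  x=-1.748: |R|=0.39872 <1
  x=-3.079: |R|=1.13841 >1
  x=-3.062: |R|=1.13019 >1
So |R|<1 on (-2.8000, 0).

left endpoint -2.8000.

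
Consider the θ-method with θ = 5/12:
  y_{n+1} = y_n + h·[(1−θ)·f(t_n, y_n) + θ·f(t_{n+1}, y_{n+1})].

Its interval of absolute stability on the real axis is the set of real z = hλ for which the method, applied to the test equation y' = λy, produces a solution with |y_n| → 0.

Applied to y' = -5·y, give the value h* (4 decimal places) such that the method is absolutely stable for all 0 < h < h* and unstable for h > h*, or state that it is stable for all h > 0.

(-12.0000,0); λ=-5 ⇒ h* = (12)/5 = 2.4000.

Set f=λy, z=hλ:
  y_{n+1} = y_n + z·[7/12·y_n + 5/12·y_{n+1}] ⇒ (1 − 5/12z)y_{n+1} = (1 + 7/12z)y_n
  R(z) = (1 + 7/12z)/(1 − 5/12z).

Need |R(x)|<1, x<0.
x=-1.6: |R|=0.0400
R=−1: 1+7/12x = −1+5/12x ⇒ -1/6x=2 ⇒ x=2/(-1/6)=-12.0000
Confirm numerically:
  x=-7.306: |R|=0.80655 <1
  x=-6.758: |R|=0.77104 <1
  x=-6.115: |R|=0.72355 <1
  x=-5.262: |R|=0.64824 <1
  x=-12.438: |R|=1.01181 >1
  x=-12.077: |R|=1.00213 >1
Interval (-12.0000, 0).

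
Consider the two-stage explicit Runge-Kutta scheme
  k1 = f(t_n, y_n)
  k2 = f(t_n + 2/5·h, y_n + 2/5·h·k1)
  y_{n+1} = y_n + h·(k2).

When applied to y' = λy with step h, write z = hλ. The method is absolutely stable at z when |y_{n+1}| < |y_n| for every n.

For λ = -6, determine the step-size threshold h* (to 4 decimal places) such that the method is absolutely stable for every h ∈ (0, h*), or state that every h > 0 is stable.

On y'=λy, z=hλ:
  k1=λy_n ⇒ h·k1=z·y_n;  k2=λ(1+2/5z)y_n ⇒ h·k2=z(1+2/5z)y_n
  y_{n+1}/y_n = 1 + z(1+2/5z) = 1 + z + 2/5z²
  Hence R(z) = 1 + z + 2/5z².

Find x<0 with |R(x)|<1.
x=-0.95: |R|=0.4110
R=1: x+2/5x²=0 ⇒ x=−5/2=-2.5000; min R=1−1/(4·2/5)=0.3750>−1
Confirm numerically:
  x=-2.261: |R|=0.78385 <1
  x=-1.860: |R|=0.52384 <1
  x=-1.408: |R|=0.38499 <1
  x=-3.000: |R|=1.60000 >1
  x=-2.934: |R|=1.50934 >1
  x=-2.770: |R|=1.29916 >1
Stable set (-2.5000, 0).

(-2.5000,0); λ=-6 ⇒ h* = (5/2)/6 = 0.4167.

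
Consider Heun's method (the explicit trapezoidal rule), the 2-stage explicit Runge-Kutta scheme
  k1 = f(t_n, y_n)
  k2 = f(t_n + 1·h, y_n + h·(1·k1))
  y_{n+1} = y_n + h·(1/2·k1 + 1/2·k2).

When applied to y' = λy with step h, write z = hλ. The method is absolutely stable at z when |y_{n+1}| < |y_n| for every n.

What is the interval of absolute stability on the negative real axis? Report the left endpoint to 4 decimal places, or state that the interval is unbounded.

(-2.0000, 0).

On y'=λy, z=hλ:
  order 2, 2-stage ⇒ R(z)=1+z+z^2/2
  (e.g. R(-0.49)=0.63005, |R|=0.63005)

Find x<0 with |R(x)|<1.
x=-0.49: |R|=0.6300
|R(-2.29)|=1.3321 |R(-2)|=1.0000 |R(-1.4)|=0.5800
Bisect:
  x_lo=-2.7573 |R|=2.0441  x_hi=-0.0530 |R|=0.9484
  mid=-1.40517 |R|=0.58208 →hi
  mid=-2.08125 |R|=1.08455 →lo
  mid=-1.74321 |R|=0.77618 →hi
  mid=-1.91223 |R|=0.91608 →hi
  mid=-1.99674 |R|=0.99675 →hi
  mid=-2.03900 |R|=1.03976 →lo
  mid=-2.01787 |R|=1.01803 →lo
  mid=-2.00730 |R|=1.00733 →lo
  ...
  [-2.00004,-1.99988] ⇒ x*=-2.0000
So |R|<1 on (-2.0000, 0).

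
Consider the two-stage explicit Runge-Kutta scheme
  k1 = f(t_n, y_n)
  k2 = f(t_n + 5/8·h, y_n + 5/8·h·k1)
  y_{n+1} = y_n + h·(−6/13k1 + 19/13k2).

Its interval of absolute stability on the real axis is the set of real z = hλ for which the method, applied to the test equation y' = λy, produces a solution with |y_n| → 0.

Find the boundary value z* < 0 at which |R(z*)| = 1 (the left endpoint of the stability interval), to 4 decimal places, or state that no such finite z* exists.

Set f=λy, z=hλ:
  k1=λy_n ⇒ h·k1=z·y_n;  k2=λ(1+5/8z)y_n ⇒ h·k2=z(1+5/8z)y_n
  y_{n+1}/y_n = 1 − 6/13z + 19/13z(1+5/8z) = 1 + z + 95/104z²
  so R(z) = 1 + z + 95/104z².

Boundary: |R(x)|=1, x<0.
x=-1.1: |R|=1.0053
R=1: x+95/104x²=0 ⇒ x=−104/95=-1.0947; min R=1−1/(4·95/104)=0.7263>−1
Confirm numerically:
  x=-0.809: |R|=0.78884 <1
  x=-0.716: |R|=0.75229 <1
  x=-0.661: |R|=0.73811 <1
  x=-1.616: |R|=1.76946 >1
  x=-1.499: |R|=1.55355 >1
  x=-1.329: |R|=1.28439 >1
Interval (-1.0947, 0).

z* = -1.0947.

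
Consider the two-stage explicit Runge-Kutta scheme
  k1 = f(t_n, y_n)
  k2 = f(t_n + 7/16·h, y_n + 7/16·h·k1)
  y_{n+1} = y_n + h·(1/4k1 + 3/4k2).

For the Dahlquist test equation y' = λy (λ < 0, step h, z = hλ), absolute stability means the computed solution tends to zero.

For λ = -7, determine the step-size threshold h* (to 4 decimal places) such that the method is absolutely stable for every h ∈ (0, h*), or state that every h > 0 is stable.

(-3.0476,0); λ=-7 ⇒ h* = (64/21)/7 = 0.4354.

On y'=λy, z=hλ:
  k1=λy_n ⇒ h·k1=z·y_n;  k2=λ(1+7/16z)y_n ⇒ h·k2=z(1+7/16z)y_n
  y_{n+1}/y_n = 1 + 1/4z + 3/4z(1+7/16z) = 1 + z + 21/64z²
  Hence R(z) = 1 + z + 21/64z².

Solve |R(x)|<1 on ℝ⁻.
x=-1.52: |R|=0.2381
R=1: x+21/64x²=0 ⇒ x=−64/21=-3.0476; min R=1−1/(4·21/64)=0.2381>−1
Confirm numerically:
  x=-1.796: |R|=0.26241 <1
  x=-1.630: |R|=0.24180 <1
  x=-1.623: |R|=0.24132 <1
  x=-3.586: |R|=1.63349 >1
  x=-3.528: |R|=1.55610 >1
  x=-3.433: |R|=1.43411 >1
Interval (-3.0476, 0).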